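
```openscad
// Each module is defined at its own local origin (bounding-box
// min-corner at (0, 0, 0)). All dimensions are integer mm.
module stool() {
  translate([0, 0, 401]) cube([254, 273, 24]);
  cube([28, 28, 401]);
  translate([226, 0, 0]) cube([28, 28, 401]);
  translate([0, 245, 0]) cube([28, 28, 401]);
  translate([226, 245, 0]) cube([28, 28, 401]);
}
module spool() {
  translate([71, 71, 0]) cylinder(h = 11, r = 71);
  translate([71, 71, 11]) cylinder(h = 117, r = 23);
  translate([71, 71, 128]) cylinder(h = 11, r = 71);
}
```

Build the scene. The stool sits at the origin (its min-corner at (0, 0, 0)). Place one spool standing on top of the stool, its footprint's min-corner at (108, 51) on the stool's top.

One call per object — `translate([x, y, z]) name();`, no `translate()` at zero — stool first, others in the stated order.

stool();
translate([108, 51, 425]) spool();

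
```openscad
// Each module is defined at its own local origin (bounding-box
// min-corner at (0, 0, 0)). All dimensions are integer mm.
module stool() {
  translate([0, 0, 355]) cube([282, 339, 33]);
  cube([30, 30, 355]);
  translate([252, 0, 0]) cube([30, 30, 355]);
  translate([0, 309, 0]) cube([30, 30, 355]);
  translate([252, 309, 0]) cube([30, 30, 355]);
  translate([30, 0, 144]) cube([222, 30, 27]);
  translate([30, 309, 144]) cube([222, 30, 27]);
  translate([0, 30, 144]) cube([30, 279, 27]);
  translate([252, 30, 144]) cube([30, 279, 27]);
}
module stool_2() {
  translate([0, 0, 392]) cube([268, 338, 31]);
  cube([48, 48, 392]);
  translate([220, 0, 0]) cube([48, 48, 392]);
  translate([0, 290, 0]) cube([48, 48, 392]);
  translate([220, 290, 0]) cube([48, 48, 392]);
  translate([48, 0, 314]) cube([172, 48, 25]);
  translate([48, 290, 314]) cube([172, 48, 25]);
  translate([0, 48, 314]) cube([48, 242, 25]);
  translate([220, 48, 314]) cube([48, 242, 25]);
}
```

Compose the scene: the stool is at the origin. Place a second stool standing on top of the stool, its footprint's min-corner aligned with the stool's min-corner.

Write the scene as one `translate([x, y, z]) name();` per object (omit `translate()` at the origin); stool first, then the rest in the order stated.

stool();
translate([0, 0, 388]) stool_2();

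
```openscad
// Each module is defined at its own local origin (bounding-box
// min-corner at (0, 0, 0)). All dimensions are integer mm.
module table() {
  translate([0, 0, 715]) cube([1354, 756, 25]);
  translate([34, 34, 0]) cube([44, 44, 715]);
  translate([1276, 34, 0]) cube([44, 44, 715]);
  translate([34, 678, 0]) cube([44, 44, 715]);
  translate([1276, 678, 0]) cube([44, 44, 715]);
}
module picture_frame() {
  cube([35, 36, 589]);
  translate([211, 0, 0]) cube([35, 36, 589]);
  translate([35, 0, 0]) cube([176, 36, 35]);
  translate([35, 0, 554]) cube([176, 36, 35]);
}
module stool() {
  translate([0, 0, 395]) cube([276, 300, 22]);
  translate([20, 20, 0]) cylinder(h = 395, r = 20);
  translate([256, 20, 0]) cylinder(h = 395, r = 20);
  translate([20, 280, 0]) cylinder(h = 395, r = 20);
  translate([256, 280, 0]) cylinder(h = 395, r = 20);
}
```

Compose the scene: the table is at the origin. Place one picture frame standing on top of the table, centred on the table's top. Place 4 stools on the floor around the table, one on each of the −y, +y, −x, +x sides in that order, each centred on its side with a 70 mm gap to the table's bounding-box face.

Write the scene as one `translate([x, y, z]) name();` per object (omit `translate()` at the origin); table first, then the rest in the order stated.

table();
translate([554, 360, 740]) picture_frame();
translate([539, -370, 0]) stool();
translate([539, 826, 0]) stool();
translate([-346, 228, 0]) stool();
translate([1424, 228, 0]) stool();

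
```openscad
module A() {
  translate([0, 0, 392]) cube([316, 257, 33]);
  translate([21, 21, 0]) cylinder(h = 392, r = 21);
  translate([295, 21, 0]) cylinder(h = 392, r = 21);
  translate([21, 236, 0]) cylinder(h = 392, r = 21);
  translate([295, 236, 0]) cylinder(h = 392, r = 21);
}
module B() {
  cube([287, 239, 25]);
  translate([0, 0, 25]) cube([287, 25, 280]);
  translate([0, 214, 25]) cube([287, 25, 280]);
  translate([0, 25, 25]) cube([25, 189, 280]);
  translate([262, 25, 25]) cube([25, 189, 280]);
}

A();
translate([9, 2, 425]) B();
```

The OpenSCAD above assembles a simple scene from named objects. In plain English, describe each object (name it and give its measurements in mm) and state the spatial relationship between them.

A is a four-legged stool. The seat is a 316×257×33 mm slab whose top surface is at z = 425 mm; four round legs, each 42 mm in diameter, run from the floor (z = 0) to the underside of the seat, each leg's axis is inset half a diameter from the nearest pair of seat edges (so the leg's bounding box is flush with the corner).

B is an open storage box with external size 287×239×305 mm and wall thickness 25 mm (the base is also 25 mm thick). The base covers the whole footprint; the four walls stand on the base, with the y-facing walls full-width and the x-facing walls fitting between their inner faces.

The open box is on top of the stool.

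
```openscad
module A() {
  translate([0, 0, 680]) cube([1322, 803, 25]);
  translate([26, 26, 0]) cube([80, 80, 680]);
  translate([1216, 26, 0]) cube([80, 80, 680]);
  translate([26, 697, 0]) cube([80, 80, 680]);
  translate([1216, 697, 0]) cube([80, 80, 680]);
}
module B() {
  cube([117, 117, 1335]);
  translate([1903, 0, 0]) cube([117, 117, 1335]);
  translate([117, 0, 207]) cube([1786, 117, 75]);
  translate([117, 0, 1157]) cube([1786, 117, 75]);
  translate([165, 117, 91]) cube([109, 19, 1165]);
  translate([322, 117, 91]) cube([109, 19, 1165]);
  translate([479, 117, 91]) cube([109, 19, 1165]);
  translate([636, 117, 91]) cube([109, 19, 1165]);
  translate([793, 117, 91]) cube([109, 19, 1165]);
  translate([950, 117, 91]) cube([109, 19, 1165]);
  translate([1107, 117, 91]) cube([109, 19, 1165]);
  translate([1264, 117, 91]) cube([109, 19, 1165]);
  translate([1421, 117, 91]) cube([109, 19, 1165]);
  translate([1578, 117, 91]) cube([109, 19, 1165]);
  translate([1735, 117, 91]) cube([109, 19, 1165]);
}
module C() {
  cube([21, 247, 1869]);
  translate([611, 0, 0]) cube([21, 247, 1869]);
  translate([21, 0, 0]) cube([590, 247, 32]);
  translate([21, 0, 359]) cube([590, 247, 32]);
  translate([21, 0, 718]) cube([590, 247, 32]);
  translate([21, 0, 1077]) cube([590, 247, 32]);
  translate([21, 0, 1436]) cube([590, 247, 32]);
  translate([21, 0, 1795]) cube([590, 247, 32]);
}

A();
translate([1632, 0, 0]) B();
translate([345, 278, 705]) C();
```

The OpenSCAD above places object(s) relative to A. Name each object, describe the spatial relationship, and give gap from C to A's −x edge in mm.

The bookshelf's min-x is at 345; the table's min-x is 0; gap = 345 mm.

A is a table. B is a fence section. C is a bookshelf. The fence section is on the floor beside the table on its +x side. The bookshelf is on top of the table, centred. The gap from the bookshelf to the table's −x edge is 345 mm.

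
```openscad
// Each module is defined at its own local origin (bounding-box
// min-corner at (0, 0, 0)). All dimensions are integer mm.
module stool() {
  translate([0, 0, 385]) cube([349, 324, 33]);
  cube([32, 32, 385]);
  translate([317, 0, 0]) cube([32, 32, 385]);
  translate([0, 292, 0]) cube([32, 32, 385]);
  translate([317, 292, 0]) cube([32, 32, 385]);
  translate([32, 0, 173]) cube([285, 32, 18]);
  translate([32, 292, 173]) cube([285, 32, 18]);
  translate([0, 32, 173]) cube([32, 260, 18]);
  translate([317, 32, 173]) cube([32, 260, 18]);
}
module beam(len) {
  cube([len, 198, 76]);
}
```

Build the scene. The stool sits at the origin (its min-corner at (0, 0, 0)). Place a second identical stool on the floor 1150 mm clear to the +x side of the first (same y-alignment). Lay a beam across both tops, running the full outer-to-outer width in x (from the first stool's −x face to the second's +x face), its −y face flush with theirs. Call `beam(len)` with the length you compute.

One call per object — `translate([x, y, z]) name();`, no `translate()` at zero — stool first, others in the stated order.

stool();
translate([1499, 0, 0]) stool();
translate([0, 0, 418]) beam(1848);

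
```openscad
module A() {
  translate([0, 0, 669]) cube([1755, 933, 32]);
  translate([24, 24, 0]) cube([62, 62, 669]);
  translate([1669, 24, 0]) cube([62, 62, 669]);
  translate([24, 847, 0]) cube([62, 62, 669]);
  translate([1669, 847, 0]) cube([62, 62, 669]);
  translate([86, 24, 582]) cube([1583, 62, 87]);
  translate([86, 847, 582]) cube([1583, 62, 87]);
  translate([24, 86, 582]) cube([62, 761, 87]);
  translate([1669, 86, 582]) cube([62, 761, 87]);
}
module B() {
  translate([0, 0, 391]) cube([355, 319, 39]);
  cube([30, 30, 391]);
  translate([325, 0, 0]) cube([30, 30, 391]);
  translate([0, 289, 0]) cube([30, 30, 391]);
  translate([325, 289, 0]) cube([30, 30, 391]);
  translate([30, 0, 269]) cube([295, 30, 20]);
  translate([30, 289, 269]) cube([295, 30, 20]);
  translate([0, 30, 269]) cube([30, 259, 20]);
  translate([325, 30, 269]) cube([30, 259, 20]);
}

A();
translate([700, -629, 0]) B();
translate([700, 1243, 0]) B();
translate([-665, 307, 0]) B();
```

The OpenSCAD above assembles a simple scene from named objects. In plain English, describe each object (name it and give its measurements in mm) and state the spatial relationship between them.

A is a rectangular dining table. The top is 1755×933×32 mm with its upper surface at z = 701 mm. It stands on four 62×62 mm square legs, each inset 24 mm from the nearest pair of top edges, running from the floor to the underside of the top. Four apron rails, 62 mm thick and 87 mm tall, run between adjacent legs with their top edges flush with the underside of the top and their outer faces flush with the legs' outer faces.

B is a simple wooden stool: a rectangular seat 355 mm (x) by 319 mm (y), 39 mm thick, top face at z = 430 mm, on four square legs, each 30×30 mm in cross-section. The legs rest on z = 0, each flush with a corner of the seat. Four stretchers, 30 mm wide and 20 mm tall, connect adjacent legs with their undersides at z = 269 mm, each running between the inner faces of the legs it joins and aligned with the legs' outer faces on the other axis.

Three stools sit around the table at the −y, +y, −x sides.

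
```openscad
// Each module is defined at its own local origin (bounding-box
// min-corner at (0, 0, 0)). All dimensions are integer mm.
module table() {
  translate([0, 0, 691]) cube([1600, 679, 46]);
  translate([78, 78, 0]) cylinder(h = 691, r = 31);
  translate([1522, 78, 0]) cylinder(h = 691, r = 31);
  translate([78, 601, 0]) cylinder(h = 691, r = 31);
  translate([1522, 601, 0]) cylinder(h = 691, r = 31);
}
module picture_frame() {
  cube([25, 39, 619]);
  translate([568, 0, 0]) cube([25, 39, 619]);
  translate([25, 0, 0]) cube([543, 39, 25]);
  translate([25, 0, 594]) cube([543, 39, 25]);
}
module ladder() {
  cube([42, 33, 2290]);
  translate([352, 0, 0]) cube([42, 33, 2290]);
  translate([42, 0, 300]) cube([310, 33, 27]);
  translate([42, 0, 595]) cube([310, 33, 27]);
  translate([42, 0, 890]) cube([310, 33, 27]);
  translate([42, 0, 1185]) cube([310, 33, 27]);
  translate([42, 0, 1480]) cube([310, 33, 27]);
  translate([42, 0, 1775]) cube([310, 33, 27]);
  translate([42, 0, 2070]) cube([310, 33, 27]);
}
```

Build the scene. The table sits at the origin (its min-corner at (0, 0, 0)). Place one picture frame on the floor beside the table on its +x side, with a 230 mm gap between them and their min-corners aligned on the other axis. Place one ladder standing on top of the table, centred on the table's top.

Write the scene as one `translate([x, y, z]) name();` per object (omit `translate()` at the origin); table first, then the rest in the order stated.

table();
translate([1830, 0, 0]) picture_frame();
translate([603, 323, 737]) ladder();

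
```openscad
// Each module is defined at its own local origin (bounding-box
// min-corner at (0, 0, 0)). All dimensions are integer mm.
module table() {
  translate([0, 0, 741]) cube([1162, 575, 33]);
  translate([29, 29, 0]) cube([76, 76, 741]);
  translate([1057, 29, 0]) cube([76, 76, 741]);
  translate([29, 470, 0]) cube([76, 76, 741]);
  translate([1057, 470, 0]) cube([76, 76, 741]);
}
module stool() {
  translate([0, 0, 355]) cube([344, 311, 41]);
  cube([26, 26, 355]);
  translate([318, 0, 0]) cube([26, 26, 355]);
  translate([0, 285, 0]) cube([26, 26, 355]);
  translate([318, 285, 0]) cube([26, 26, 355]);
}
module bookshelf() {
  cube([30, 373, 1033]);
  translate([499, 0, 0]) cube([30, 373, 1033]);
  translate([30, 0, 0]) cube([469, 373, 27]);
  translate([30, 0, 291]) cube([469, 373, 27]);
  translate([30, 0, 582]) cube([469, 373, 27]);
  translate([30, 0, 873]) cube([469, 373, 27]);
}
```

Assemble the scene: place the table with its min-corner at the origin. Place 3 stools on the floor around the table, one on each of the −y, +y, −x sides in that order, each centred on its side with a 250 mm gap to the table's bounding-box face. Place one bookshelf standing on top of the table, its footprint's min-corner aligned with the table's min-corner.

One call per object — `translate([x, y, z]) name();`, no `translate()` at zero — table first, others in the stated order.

table();
translate([409, -561, 0]) stool();
translate([409, 825, 0]) stool();
translate([-594, 132, 0]) stool();
translate([0, 0, 774]) bookshelf();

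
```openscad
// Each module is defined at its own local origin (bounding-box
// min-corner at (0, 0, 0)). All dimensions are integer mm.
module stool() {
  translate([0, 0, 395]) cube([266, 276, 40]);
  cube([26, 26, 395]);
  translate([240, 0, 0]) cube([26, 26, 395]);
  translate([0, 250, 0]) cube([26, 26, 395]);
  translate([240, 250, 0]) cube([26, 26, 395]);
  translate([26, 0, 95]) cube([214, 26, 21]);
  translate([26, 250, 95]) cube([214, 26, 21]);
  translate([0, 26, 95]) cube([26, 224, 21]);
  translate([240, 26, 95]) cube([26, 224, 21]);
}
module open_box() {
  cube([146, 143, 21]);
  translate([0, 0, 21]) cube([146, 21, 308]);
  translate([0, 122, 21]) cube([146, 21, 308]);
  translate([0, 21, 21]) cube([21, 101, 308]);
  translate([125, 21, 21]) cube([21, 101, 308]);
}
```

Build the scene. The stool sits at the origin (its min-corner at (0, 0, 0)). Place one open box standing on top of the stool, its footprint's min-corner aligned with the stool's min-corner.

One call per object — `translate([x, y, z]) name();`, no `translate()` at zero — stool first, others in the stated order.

stool();
translate([0, 0, 435]) open_box();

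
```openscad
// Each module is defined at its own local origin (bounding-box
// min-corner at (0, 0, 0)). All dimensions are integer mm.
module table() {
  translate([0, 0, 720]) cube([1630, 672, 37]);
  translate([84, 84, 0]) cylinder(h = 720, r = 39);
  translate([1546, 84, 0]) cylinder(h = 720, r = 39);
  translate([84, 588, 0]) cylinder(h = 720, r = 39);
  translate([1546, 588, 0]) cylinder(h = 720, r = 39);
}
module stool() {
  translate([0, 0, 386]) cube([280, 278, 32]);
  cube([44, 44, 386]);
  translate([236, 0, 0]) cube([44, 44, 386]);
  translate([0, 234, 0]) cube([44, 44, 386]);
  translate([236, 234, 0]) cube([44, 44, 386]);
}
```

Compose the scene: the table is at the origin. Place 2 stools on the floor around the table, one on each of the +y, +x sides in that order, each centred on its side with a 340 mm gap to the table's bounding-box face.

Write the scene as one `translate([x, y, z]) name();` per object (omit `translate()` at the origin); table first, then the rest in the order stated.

table();
translate([675, 1012, 0]) stool();
translate([1970, 197, 0]) stool();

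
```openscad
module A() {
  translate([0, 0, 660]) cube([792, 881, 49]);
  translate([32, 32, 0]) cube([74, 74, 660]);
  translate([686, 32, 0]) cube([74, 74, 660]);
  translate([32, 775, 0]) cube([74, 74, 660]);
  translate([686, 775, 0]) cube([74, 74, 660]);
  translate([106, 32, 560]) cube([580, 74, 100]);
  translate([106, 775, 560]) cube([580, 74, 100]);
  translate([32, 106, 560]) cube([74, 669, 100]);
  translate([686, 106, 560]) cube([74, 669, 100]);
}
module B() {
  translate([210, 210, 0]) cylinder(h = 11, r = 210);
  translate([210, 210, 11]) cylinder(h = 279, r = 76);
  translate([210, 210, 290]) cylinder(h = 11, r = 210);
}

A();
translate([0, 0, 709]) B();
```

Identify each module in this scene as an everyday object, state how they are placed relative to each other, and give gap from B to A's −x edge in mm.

A is a table. B is a spool. The spool is on top of the table. The gap from the spool to the table's −x edge is 0 mm.

The spool's min-x is at 0; the table's min-x is 0; gap = 0 mm.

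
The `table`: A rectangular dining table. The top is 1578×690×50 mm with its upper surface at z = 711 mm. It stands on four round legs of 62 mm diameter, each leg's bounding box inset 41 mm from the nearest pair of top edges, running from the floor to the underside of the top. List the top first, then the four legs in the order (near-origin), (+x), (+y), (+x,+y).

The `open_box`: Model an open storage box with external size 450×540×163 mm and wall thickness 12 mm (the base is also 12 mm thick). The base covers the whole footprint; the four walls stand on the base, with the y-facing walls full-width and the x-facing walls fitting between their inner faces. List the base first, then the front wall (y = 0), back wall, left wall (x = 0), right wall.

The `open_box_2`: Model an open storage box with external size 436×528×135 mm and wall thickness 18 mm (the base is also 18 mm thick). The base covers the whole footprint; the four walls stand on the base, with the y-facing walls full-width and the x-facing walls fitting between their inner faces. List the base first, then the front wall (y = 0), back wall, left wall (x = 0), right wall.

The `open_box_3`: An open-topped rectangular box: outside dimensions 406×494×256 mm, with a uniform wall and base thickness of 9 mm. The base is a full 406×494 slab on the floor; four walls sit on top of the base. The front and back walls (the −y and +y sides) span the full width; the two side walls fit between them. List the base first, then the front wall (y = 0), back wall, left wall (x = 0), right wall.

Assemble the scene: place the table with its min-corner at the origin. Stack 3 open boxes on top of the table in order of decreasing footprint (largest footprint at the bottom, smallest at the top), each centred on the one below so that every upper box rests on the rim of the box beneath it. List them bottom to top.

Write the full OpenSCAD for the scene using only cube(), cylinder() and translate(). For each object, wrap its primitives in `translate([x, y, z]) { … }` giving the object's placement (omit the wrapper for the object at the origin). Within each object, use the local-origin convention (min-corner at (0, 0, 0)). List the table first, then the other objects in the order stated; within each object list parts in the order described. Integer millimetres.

translate([0, 0, 661]) cube([1578, 690, 50]);
translate([72, 72, 0]) cylinder(h = 661, r = 31);
translate([1506, 72, 0]) cylinder(h = 661, r = 31);
translate([72, 618, 0]) cylinder(h = 661, r = 31);
translate([1506, 618, 0]) cylinder(h = 661, r = 31);
translate([564, 75, 711]) {
  cube([450, 540, 12]);
  translate([0, 0, 12]) cube([450, 12, 151]);
  translate([0, 528, 12]) cube([450, 12, 151]);
  translate([0, 12, 12]) cube([12, 516, 151]);
  translate([438, 12, 12]) cube([12, 516, 151]);
}
translate([571, 81, 874]) {
  cube([436, 528, 18]);
  translate([0, 0, 18]) cube([436, 18, 117]);
  translate([0, 510, 18]) cube([436, 18, 117]);
  translate([0, 18, 18]) cube([18, 492, 117]);
  translate([418, 18, 18]) cube([18, 492, 117]);
}
translate([586, 98, 1009]) {
  cube([406, 494, 9]);
  translate([0, 0, 9]) cube([406, 9, 247]);
  translate([0, 485, 9]) cube([406, 9, 247]);
  translate([0, 9, 9]) cube([9, 476, 247]);
  translate([397, 9, 9]) cube([9, 476, 247]);
}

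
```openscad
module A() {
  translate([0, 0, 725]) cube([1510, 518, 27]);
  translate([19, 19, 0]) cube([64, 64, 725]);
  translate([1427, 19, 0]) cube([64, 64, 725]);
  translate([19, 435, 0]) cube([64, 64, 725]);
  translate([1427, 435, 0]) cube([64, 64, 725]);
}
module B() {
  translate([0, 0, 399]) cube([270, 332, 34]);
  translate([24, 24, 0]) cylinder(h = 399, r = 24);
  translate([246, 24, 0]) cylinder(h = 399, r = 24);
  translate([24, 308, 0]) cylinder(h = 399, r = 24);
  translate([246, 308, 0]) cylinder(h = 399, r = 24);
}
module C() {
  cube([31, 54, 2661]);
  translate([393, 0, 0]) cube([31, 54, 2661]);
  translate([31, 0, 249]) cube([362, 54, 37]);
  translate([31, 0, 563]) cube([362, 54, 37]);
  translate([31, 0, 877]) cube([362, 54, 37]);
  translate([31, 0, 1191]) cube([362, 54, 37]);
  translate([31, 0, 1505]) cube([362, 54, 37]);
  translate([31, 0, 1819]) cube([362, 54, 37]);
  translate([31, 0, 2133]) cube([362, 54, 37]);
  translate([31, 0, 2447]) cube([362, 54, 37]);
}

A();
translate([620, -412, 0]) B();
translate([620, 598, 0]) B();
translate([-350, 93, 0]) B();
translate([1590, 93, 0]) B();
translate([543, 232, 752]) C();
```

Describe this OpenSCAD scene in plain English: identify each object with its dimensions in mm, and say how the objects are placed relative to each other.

A is a table with a 1510×518 mm rectangular top, 27 mm thick, top surface at z = 752 mm, supported by four 64×64 mm square legs, each inset 19 mm from the nearest pair of top edges, running from the floor.

B is a four-legged stool. The seat is 270×332 mm, 34 mm thick, top at z = 433 mm. It stands on four round legs, each 48 mm in diameter, from z = 0 to the seat underside, each leg's axis is inset half a diameter from the nearest pair of seat edges (so the leg's bounding box is flush with the corner).

C is a wooden ladder with two side rails of 31×54 mm section and 2661 mm height, set 424 mm apart overall. Between them run 8 rectangular rungs (54 mm deep, 37 mm thick), front faces flush with the rails' −y face. The bottom of the first rung is 249 mm above the floor and each subsequent rung is 314 mm higher than the one below.

Four stools sit around the table at the −y, +y, −x, +x sides. The ladder is on top of the table, centred.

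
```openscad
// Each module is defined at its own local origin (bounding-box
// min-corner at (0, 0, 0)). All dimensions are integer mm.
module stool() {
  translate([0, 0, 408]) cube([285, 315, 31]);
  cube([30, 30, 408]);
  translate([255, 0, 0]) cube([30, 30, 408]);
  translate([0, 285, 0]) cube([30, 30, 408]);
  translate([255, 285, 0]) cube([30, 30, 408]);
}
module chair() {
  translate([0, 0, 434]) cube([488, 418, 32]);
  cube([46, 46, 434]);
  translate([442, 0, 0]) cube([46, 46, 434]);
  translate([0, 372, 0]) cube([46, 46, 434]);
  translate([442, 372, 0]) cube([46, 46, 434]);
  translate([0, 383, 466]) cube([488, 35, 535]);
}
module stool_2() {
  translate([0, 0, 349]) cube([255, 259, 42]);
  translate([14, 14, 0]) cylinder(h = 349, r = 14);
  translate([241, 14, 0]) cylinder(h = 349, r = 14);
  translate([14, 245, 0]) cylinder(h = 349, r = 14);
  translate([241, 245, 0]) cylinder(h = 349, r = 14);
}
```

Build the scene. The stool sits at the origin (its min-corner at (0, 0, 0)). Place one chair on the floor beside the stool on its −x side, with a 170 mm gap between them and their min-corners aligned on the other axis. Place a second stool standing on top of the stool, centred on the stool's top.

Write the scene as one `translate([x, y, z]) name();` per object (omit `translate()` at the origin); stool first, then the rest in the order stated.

stool();
translate([-658, 0, 0]) chair();
translate([15, 28, 439]) stool_2();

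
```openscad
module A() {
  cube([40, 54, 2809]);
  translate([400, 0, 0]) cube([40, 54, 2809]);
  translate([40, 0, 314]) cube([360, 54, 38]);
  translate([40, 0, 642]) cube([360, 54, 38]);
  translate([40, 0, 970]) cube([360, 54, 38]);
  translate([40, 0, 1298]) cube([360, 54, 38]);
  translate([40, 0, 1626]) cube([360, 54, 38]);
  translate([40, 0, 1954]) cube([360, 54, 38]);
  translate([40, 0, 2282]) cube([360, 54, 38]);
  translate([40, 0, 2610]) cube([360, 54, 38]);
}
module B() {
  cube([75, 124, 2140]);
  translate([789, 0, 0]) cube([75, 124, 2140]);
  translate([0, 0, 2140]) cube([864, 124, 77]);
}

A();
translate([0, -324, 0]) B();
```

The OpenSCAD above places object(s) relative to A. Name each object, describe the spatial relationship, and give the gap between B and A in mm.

A is a ladder. B is a door frame. The door frame is on the floor beside the ladder on its −y side. The gap between the door frame and the ladder is 200 mm.

The door frame's nearest face is 200 mm from the ladder's −y face.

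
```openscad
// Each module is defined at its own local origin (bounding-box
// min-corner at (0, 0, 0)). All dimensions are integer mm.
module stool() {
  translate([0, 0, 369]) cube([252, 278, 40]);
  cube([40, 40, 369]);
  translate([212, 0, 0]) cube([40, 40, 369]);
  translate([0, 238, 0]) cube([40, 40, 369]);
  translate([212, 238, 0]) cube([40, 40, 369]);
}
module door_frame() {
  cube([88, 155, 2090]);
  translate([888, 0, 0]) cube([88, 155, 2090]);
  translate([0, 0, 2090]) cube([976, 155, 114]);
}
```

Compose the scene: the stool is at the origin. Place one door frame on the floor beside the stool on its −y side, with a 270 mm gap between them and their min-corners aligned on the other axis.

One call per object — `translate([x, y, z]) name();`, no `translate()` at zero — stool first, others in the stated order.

stool();
translate([0, -425, 0]) door_frame();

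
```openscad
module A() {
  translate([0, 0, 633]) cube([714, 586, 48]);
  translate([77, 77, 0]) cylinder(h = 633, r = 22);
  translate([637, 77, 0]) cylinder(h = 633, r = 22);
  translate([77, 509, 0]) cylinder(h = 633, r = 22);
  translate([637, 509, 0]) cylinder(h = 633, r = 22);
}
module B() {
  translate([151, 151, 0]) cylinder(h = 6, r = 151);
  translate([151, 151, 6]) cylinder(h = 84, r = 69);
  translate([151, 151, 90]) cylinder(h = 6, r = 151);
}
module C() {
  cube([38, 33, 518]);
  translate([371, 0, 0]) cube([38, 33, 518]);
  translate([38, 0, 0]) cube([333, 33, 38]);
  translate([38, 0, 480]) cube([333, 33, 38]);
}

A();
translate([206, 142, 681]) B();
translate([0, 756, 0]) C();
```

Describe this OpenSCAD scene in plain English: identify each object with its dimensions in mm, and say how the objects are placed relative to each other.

A is a rectangular dining table. The top is 714×586×48 mm with its upper surface at z = 681 mm. It stands on four round legs of 44 mm diameter, each leg's bounding box inset 55 mm from the nearest pair of top edges, running from the floor to the underside of the top.

B is a spool: two coaxial disc flanges of radius 151 mm and thickness 6 mm, joined by a core cylinder of radius 69 mm and height 84 mm. The lower flange rests on z = 0 and the three cylinders share a vertical axis.

C is a rectangular picture frame lying in the x–z plane (depth along y). The opening is 333 mm wide (x) by 442 mm tall (z), surrounded by a border 38 mm wide on all four sides. The frame is 33 mm deep and is made of two full-height vertical stiles with two horizontal rails fitted between them.

The spool is on top of the table, centred. The picture frame is on the floor beside the table on its +y side.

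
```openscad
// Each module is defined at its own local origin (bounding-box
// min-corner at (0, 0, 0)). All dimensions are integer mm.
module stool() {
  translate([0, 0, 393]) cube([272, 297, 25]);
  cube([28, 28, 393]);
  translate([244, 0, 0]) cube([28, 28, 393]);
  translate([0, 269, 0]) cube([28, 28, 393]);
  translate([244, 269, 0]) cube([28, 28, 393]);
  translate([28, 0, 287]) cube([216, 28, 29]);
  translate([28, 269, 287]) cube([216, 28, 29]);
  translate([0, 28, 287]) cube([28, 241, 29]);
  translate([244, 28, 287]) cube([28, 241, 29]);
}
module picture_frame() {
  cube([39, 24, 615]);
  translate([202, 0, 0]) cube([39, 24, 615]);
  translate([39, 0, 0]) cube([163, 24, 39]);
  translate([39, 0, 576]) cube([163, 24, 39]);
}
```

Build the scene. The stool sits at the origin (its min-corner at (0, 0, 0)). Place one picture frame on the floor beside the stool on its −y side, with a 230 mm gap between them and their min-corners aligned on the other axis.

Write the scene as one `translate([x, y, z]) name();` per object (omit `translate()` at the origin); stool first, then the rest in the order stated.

stool();
translate([0, -254, 0]) picture_frame();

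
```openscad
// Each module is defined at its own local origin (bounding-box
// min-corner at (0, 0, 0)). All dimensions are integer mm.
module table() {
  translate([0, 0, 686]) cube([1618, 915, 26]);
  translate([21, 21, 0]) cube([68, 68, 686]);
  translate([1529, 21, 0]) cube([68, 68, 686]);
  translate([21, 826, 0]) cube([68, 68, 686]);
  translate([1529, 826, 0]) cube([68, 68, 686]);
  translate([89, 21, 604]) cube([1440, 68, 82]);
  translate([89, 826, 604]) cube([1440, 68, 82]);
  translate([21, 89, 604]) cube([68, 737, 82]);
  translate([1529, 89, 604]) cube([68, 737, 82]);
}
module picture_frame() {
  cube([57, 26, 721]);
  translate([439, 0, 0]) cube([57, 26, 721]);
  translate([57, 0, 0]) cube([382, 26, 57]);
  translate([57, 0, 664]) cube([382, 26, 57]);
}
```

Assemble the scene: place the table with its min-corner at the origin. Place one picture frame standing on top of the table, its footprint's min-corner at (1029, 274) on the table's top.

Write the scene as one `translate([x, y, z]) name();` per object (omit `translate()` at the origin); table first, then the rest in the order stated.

table();
translate([1029, 274, 712]) picture_frame();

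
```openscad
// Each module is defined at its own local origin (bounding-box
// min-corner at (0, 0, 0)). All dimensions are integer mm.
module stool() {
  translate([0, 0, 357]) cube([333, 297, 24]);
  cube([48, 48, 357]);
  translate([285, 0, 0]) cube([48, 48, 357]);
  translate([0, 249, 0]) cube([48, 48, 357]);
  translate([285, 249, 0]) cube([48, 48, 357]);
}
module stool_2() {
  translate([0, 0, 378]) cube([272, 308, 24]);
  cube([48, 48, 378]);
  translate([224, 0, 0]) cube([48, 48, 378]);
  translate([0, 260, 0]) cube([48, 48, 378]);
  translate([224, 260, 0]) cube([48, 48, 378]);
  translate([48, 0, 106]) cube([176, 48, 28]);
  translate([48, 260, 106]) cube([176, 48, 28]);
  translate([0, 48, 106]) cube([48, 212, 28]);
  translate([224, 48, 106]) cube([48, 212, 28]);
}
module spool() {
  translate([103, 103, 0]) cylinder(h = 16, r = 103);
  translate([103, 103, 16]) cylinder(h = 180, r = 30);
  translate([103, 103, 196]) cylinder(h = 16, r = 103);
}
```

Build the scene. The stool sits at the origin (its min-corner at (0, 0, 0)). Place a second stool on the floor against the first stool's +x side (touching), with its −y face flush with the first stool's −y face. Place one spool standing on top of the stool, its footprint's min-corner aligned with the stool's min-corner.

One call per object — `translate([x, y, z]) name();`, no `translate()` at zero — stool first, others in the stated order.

stool();
translate([333, 0, 0]) stool_2();
translate([0, 0, 381]) spool();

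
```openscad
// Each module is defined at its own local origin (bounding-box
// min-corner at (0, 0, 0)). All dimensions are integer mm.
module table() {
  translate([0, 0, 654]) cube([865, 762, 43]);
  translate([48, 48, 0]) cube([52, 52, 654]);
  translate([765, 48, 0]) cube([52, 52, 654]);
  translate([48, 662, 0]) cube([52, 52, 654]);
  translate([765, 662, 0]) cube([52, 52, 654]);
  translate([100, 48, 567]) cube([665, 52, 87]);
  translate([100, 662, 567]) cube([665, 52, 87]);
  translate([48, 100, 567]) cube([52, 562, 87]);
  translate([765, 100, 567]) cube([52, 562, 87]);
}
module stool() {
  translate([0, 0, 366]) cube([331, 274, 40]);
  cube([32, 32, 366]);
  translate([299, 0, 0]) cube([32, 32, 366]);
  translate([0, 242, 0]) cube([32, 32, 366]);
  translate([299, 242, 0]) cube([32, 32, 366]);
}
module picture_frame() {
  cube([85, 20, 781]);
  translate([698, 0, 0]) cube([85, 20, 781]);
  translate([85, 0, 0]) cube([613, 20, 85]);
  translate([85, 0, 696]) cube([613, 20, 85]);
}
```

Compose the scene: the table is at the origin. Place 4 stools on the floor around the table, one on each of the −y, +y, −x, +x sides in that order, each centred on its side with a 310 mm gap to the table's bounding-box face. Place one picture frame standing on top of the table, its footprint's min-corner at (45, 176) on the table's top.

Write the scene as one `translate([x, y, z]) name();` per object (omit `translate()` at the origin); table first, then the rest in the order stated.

table();
translate([267, -584, 0]) stool();
translate([267, 1072, 0]) stool();
translate([-641, 244, 0]) stool();
translate([1175, 244, 0]) stool();
translate([45, 176, 697]) picture_frame();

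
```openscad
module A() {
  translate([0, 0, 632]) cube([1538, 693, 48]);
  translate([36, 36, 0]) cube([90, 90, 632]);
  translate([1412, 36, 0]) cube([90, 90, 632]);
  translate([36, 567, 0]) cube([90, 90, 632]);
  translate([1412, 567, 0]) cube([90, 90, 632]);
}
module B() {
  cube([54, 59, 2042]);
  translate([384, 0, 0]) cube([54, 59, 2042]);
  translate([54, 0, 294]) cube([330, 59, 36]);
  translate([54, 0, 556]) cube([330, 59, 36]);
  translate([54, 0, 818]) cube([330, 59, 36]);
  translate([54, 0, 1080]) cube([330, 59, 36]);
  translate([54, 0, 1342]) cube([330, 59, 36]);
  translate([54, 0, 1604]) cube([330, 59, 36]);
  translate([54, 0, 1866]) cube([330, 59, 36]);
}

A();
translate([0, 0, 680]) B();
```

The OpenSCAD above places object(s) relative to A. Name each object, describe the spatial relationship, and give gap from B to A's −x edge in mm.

A is a table. B is a ladder. The ladder is on top of the table. The gap from the ladder to the table's −x edge is 0 mm.

The ladder's min-x is at 0; the table's min-x is 0; gap = 0 mm.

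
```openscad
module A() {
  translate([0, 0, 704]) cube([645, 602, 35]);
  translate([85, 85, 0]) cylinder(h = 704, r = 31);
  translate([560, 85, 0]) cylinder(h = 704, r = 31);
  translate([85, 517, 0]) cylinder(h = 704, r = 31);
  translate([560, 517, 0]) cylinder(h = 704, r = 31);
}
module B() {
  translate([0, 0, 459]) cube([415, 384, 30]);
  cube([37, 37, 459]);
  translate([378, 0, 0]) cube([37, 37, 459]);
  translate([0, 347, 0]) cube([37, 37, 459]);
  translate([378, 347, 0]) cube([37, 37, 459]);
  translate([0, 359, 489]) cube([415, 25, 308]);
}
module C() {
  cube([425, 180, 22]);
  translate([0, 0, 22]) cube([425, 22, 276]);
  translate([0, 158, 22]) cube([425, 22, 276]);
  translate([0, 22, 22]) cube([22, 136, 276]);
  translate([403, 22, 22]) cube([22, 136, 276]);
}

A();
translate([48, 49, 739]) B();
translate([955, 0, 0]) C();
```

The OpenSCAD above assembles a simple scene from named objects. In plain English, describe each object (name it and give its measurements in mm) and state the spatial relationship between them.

A is a table with a 645×602 mm rectangular top, 35 mm thick, top surface at z = 739 mm, supported by four round legs of 62 mm diameter, each leg's bounding box inset 54 mm from the nearest pair of top edges, running from the floor.

B is a chair. The seat is a 415×384×30 mm slab with its top at z = 489 mm, on four 37×37 mm corner legs (flush with the seat edges, standing on z = 0). A flat backrest 25 mm thick, 308 mm tall, spans the full seat width and rises from the seat top along its +y edge, rear face flush with the rear of the seat.

C is an open storage box with external size 425×180×298 mm and wall thickness 22 mm (the base is also 22 mm thick). The base covers the whole footprint; the four walls stand on the base, with the y-facing walls full-width and the x-facing walls fitting between their inner faces.

The chair is on top of the table. The open box is on the floor beside the table on its +x side.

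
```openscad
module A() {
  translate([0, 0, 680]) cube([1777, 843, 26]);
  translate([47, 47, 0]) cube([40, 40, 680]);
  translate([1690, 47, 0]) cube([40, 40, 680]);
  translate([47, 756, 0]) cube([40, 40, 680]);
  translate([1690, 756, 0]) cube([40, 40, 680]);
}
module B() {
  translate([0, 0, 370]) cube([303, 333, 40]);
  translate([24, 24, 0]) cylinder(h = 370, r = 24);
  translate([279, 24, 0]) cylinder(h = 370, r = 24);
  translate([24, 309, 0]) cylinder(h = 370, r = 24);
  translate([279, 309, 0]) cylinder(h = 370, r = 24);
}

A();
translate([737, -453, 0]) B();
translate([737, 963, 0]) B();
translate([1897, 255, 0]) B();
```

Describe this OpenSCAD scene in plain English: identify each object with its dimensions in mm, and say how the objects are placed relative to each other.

A is a table: top 1777 mm (x) × 843 mm (y), 26 mm thick, upper face at z = 706 mm, on four 40×40 mm square legs, each inset 47 mm from the nearest pair of top edges, running from z = 0 to the bottom of the top.

B is a simple wooden stool: a rectangular seat 303 mm (x) by 333 mm (y), 40 mm thick, top face at z = 410 mm, on four round legs, each 48 mm in diameter. The legs rest on z = 0, each leg's axis is inset half a diameter from the nearest pair of seat edges (so the leg's bounding box is flush with the corner).

Three stools sit around the table at the −y, +y, +x sides.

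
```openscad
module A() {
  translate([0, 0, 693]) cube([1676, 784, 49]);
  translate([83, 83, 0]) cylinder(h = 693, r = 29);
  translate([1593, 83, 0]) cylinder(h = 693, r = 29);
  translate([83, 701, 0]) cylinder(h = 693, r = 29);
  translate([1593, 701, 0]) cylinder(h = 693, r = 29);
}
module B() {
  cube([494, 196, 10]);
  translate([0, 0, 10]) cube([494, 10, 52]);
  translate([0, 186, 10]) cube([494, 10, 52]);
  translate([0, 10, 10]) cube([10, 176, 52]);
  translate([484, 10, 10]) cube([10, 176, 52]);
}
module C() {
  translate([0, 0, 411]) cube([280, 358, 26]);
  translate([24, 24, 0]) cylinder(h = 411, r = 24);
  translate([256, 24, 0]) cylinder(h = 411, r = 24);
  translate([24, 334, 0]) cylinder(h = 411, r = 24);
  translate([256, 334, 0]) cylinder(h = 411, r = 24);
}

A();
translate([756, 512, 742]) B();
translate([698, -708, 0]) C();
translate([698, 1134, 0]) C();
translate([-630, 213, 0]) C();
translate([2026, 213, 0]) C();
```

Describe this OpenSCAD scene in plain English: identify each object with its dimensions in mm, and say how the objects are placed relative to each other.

A is a rectangular dining table. The top is 1676×784×49 mm with its upper surface at z = 742 mm. It stands on four round legs of 58 mm diameter, each leg's bounding box inset 54 mm from the nearest pair of top edges, running from the floor to the underside of the top.

B is an open-topped rectangular box: outside dimensions 494×196×62 mm, with a uniform wall and base thickness of 10 mm. The base is a full 494×196 slab on the floor; four walls sit on top of the base. The front and back walls (the −y and +y sides) span the full width; the two side walls fit between them.

C is a four-legged stool. The seat is 280×358 mm, 26 mm thick, top at z = 437 mm. It stands on four round legs, each 48 mm in diameter, from z = 0 to the seat underside, each leg's axis is inset half a diameter from the nearest pair of seat edges (so the leg's bounding box is flush with the corner).

The open box is on top of the table. Four stools sit around the table at the −y, +y, −x, +x sides.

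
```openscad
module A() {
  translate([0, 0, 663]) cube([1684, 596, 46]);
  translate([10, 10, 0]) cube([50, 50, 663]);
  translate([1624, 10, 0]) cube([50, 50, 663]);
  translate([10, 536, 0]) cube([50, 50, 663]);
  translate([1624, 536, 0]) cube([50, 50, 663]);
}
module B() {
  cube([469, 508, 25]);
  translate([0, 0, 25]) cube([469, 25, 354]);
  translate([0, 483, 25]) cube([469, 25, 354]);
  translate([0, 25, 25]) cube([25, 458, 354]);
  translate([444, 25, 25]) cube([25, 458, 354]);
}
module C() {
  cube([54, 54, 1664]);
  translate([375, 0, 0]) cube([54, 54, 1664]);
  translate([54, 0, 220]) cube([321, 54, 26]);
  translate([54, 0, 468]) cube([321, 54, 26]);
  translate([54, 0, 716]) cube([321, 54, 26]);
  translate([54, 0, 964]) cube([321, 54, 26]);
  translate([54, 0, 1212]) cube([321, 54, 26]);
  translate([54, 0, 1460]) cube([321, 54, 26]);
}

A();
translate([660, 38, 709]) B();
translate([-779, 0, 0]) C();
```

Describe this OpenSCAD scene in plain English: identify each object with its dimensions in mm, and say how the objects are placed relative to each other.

A is a table with a 1684×596 mm rectangular top, 46 mm thick, top surface at z = 709 mm, supported by four 50×50 mm square legs, each inset 10 mm from the nearest pair of top edges, running from the floor.

B is an open storage box with external size 469×508×379 mm and wall thickness 25 mm (the base is also 25 mm thick). The base covers the whole footprint; the four walls stand on the base, with the y-facing walls full-width and the x-facing walls fitting between their inner faces.

C is a wooden ladder with two side rails of 54×54 mm section and 1664 mm height, set 429 mm apart overall. Between them run 6 rectangular rungs (54 mm deep, 26 mm thick), front faces flush with the rails' −y face. The bottom of the first rung is 220 mm above the floor and each subsequent rung is 248 mm higher than the one below.

The open box is on top of the table. The ladder is on the floor beside the table on its −x side.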